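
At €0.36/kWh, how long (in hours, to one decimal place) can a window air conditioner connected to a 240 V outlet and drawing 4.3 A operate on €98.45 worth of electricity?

265.0 h

Power = 4.3 A × 240 V = 1032 W = 1.032 kW
Energy available = €98.45 ÷ €0.36/kWh = 273.4722 kWh
Hours = 273.4722 kWh ÷ 1.032 kW = 265.0 h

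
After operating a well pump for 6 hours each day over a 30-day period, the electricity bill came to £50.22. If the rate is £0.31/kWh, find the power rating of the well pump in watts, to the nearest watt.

Energy = £50.22 ÷ £0.31/kWh = 162 kWh
Runtime = 6 h/day × 30 days = 180 h
Power = 162 kWh ÷ 180 h = 0.9 kW = 900 W

900 W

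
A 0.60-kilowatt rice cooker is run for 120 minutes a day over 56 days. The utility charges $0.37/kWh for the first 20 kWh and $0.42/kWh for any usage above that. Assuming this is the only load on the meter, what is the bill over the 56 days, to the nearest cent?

Runtime = 120 min × 56 = 6720 min = 112 h
Energy = 0.6 kW × 112 h = 67.2 kWh
Tier 1 (0–20 kWh): 20 × $0.37 = $7.4
Above 20 kWh: 47.2 × $0.42 = $19.824
Bill = $27.22

$27.22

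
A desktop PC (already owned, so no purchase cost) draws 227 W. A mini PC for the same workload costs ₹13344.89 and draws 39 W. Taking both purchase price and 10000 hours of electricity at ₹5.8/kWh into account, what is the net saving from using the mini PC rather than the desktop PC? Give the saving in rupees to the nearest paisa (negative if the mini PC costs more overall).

desktop PC: ₹0.00 + (227/1000) kW × 10000 h × ₹5.8 = ₹0.00 + ₹13166 = ₹13166
mini PC: ₹13344.89 + (39/1000) kW × 10000 h × ₹5.8 = ₹13344.89 + ₹2262 = ₹15606.89
Saving = ₹13166 − ₹15606.89 = −₹2440.89

-₹2440.89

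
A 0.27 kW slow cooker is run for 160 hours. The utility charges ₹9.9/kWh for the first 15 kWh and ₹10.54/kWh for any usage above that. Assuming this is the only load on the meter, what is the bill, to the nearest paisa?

Energy = 0.27 kW × 160 h = 43.2 kWh
Tier 1 (0–15 kWh): 15 × ₹9.9 = ₹148.5
Above 15 kWh: 28.2 × ₹10.54 = ₹297.228
Bill = ₹445.73

₹445.73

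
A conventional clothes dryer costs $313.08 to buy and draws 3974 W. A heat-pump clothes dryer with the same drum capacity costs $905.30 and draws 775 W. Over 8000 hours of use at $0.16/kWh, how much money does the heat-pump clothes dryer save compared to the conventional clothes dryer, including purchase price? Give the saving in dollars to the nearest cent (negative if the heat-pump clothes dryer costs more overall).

$3502.50

conventional clothes dryer: $313.08 + (3974/1000) kW × 8000 h × $0.16 = $313.08 + $5086.72 = $5399.8
heat-pump clothes dryer: $905.30 + (775/1000) kW × 8000 h × $0.16 = $905.30 + $992 = $1897.3
Saving = $5399.8 − $1897.3 = $3502.5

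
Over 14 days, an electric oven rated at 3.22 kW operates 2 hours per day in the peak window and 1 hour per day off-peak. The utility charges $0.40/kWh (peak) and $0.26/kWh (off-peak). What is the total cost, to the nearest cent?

Peak energy = 3.22 kW × 2 h × 14 = 90.16 kWh
Off-peak energy = 3.22 kW × 1 h × 14 = 45.08 kWh
Cost = 90.16 × $0.40 + 45.08 × $0.26 = $36.064 + $11.7208 = $47.78

$47.78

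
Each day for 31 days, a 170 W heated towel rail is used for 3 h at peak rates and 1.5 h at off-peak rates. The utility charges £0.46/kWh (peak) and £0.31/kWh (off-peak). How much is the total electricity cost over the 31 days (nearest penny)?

£9.72

Peak energy = 0.17 kW × 3 h × 31 = 15.81 kWh
Off-peak energy = 0.17 kW × 1.5 h × 31 = 7.905 kWh
Cost = 15.81 × £0.46 + 7.905 × £0.31 = £7.2726 + £2.45055 = £9.72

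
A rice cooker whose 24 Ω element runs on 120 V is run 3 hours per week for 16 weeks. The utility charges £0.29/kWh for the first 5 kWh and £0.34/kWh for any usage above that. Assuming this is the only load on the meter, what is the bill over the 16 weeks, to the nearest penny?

Power = V²/R = 120²/24 = 600 W = 0.6 kW
Runtime = 3 h/week × 16 weeks = 48 h
Energy = 0.6 kW × 48 h = 28.8 kWh
Tier 1 (0–5 kWh): 5 × £0.29 = £1.45
Above 5 kWh: 23.8 × £0.34 = £8.092
Bill = £9.54

£9.54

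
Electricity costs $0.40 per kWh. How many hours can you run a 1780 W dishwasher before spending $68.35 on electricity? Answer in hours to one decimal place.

96.0 h

Energy available = $68.35 ÷ $0.40/kWh = 170.875 kWh
Hours = 170.875 kWh ÷ 1.78 kW = 96.0 h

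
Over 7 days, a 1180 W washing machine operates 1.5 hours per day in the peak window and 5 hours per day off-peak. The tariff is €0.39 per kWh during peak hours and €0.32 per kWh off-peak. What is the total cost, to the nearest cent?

€18.05

Peak energy = 1.18 kW × 1.5 h × 7 = 12.39 kWh
Off-peak energy = 1.18 kW × 5 h × 7 = 41.3 kWh
Cost = 12.39 × €0.39 + 41.3 × €0.32 = €4.8321 + €13.216 = €18.05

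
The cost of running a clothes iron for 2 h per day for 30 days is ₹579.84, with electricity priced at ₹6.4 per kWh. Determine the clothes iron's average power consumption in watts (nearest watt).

Energy = ₹579.84 ÷ ₹6.4/kWh = 90.6 kWh
Runtime = 2 h/day × 30 days = 60 h
Power = 90.6 kWh ÷ 60 h = 1.51 kW = 1510 W

1510 W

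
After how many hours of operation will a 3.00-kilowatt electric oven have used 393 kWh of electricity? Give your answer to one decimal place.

131.0 h

Hours = 393 kWh ÷ 3 kW = 131.0 h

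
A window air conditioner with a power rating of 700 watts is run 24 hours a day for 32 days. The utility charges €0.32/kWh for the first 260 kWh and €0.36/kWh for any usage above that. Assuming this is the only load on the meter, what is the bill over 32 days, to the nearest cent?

€183.14

Runtime = 24 h × 32 = 768 h
Energy = 0.7 kW × 768 h = 537.6 kWh
Tier 1 (0–260 kWh): 260 × €0.32 = €83.2
Above 260 kWh: 277.6 × €0.36 = €99.936
Bill = €183.14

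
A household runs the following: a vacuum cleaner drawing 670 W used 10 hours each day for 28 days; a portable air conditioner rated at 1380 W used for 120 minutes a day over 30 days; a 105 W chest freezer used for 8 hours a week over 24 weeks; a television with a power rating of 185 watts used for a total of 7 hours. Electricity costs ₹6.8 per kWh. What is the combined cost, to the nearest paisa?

₹1984.61

vacuum cleaner: Runtime = 10 h/day × 28 days = 280 h
vacuum cleaner: 0.67 kW × 280 h = 187.6 kWh
portable air conditioner: Runtime = 120 min × 30 = 3600 min = 60 h
portable air conditioner: 1.38 kW × 60 h = 82.8 kWh
chest freezer: Runtime = 8 h/week × 24 weeks = 192 h
chest freezer: 0.105 kW × 192 h = 20.16 kWh
television: 0.185 kW × 7 h = 1.295 kWh
Total energy = 291.855 kWh
Cost = 291.855 × ₹6.8 = ₹1984.61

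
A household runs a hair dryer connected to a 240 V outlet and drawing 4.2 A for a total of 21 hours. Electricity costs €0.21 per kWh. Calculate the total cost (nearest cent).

€4.45

Power = 4.2 A × 240 V = 1008 W = 1.008 kW
Energy = 1.008 kW × 21 h = 21.168 kWh
Cost = 21.168 kWh × €0.21/kWh = €4.45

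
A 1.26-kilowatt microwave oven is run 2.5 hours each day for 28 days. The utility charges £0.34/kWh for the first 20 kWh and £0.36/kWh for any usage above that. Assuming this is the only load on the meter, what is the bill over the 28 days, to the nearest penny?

£31.35

Runtime = 2.5 h/day × 28 days = 70 h
Energy = 1.26 kW × 70 h = 88.2 kWh
Tier 1 (0–20 kWh): 20 × £0.34 = £6.8
Above 20 kWh: 68.2 × £0.36 = £24.552
Bill = £31.35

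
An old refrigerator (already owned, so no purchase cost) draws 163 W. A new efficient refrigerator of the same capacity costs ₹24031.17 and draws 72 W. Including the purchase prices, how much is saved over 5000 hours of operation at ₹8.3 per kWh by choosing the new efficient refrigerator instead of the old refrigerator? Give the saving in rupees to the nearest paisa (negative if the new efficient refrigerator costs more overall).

old refrigerator: ₹0.00 + (163/1000) kW × 5000 h × ₹8.3 = ₹0.00 + ₹6764.5 = ₹6764.5
new efficient refrigerator: ₹24031.17 + (72/1000) kW × 5000 h × ₹8.3 = ₹24031.17 + ₹2988 = ₹27019.17
Saving = ₹6764.5 − ₹27019.17 = −₹20254.67

-₹20254.67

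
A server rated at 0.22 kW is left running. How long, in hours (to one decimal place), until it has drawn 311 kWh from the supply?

Hours = 311 kWh ÷ 0.22 kW = 1413.6 h

1413.6 h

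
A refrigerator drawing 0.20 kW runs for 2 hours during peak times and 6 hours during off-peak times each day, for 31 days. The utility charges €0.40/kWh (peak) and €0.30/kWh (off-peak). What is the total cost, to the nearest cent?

Peak energy = 0.2 kW × 2 h × 31 = 12.4 kWh
Off-peak energy = 0.2 kW × 6 h × 31 = 37.2 kWh
Cost = 12.4 × €0.40 + 37.2 × €0.30 = €4.96 + €11.16 = €16.12

€16.12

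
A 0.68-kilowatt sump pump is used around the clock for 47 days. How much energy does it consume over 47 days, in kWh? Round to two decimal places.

Runtime = 24 h × 47 = 1128 h
Energy = 0.68 kW × 1128 h = 767.04 kWh

767.04 kWh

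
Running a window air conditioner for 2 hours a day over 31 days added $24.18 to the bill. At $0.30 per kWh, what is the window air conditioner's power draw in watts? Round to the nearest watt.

Energy = $24.18 ÷ $0.30/kWh = 80.6 kWh
Runtime = 2 h/day × 31 days = 62 h
Power = 80.6 kWh ÷ 62 h = 1.3 kW = 1300 W

1300 W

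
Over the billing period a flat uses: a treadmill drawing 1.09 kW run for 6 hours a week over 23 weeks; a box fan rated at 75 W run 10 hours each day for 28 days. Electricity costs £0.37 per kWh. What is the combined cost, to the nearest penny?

treadmill: Runtime = 6 h/week × 23 weeks = 138 h
treadmill: 1.09 kW × 138 h = 150.42 kWh
box fan: Runtime = 10 h/day × 28 days = 280 h
box fan: 0.075 kW × 280 h = 21 kWh
Total energy = 171.42 kWh
Cost = 171.42 × £0.37 = £63.43

£63.43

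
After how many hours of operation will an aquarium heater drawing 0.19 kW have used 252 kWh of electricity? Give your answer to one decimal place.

Hours = 252 kWh ÷ 0.19 kW = 1326.3 h

1326.3 h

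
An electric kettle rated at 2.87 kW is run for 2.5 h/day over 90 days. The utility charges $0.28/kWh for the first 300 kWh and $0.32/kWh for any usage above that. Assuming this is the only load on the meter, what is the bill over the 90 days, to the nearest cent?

Runtime = 2.5 h/day × 90 days = 225 h
Energy = 2.87 kW × 225 h = 645.75 kWh
Tier 1 (0–300 kWh): 300 × $0.28 = $84
Above 300 kWh: 345.75 × $0.32 = $110.64
Bill = $194.64

$194.64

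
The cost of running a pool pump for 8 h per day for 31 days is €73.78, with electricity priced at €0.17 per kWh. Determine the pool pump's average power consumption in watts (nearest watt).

1750 W

Energy = €73.78 ÷ €0.17/kWh = 434 kWh
Runtime = 8 h/day × 31 days = 248 h
Power = 434 kWh ÷ 248 h = 1.75 kW = 1750 W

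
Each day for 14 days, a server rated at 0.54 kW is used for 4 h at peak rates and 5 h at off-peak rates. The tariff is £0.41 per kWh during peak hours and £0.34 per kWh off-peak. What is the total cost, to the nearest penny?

£25.25

Peak energy = 0.54 kW × 4 h × 14 = 30.24 kWh
Off-peak energy = 0.54 kW × 5 h × 14 = 37.8 kWh
Cost = 30.24 × £0.41 + 37.8 × £0.34 = £12.3984 + £12.852 = £25.25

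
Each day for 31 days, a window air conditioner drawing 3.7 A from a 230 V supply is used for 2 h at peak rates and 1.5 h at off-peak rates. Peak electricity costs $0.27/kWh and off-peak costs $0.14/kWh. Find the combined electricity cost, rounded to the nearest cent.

$19.79

Power = 3.7 A × 230 V = 851 W = 0.851 kW
Peak energy = 0.851 kW × 2 h × 31 = 52.762 kWh
Off-peak energy = 0.851 kW × 1.5 h × 31 = 39.5715 kWh
Cost = 52.762 × $0.27 + 39.5715 × $0.14 = $14.24574 + $5.54001 = $19.79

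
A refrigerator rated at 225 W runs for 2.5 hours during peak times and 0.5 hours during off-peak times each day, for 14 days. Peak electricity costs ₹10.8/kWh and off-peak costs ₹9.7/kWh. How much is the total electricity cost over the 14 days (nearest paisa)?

Peak energy = 0.225 kW × 2.5 h × 14 = 7.875 kWh
Off-peak energy = 0.225 kW × 0.5 h × 14 = 1.575 kWh
Cost = 7.875 × ₹10.8 + 1.575 × ₹9.7 = ₹85.05 + ₹15.2775 = ₹100.33

₹100.33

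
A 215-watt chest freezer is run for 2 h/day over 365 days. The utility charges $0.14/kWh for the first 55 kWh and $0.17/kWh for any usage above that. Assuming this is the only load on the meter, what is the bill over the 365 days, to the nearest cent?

$25.03

Runtime = 2 h/day × 365 days = 730 h
Energy = 0.215 kW × 730 h = 156.95 kWh
Tier 1 (0–55 kWh): 55 × $0.14 = $7.7
Above 55 kWh: 101.95 × $0.17 = $17.3315
Bill = $25.03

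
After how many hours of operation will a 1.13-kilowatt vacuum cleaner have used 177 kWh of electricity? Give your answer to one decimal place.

156.6 h

Hours = 177 kWh ÷ 1.13 kW = 156.6 h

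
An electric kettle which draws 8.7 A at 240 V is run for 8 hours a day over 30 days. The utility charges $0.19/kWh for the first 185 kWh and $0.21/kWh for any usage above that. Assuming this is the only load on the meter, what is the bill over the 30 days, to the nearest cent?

$101.54

Power = 8.7 A × 240 V = 2088 W = 2.088 kW
Runtime = 8 h/day × 30 days = 240 h
Energy = 2.088 kW × 240 h = 501.12 kWh
Tier 1 (0–185 kWh): 185 × $0.19 = $35.15
Above 185 kWh: 316.12 × $0.21 = $66.3852
Bill = $101.54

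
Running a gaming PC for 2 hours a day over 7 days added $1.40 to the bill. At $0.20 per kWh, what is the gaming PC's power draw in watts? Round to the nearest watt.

Energy = $1.40 ÷ $0.20/kWh = 7 kWh
Runtime = 2 h/day × 7 days = 14 h
Power = 7 kWh ÷ 14 h = 0.5 kW = 500 W

500 W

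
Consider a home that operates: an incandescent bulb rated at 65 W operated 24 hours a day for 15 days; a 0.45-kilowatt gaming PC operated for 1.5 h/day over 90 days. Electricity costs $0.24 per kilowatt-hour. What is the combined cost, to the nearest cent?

$20.20

incandescent bulb: Runtime = 24 h × 15 = 360 h
incandescent bulb: 0.065 kW × 360 h = 23.4 kWh
gaming PC: Runtime = 1.5 h/day × 90 days = 135 h
gaming PC: 0.45 kW × 135 h = 60.75 kWh
Total energy = 84.15 kWh
Cost = 84.15 × $0.24 = $20.20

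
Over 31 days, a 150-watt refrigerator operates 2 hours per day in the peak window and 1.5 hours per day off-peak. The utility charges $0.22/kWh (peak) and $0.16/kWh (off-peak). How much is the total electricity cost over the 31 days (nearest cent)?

$3.16

Peak energy = 0.15 kW × 2 h × 31 = 9.3 kWh
Off-peak energy = 0.15 kW × 1.5 h × 31 = 6.975 kWh
Cost = 9.3 × $0.22 + 6.975 × $0.16 = $2.046 + $1.116 = $3.16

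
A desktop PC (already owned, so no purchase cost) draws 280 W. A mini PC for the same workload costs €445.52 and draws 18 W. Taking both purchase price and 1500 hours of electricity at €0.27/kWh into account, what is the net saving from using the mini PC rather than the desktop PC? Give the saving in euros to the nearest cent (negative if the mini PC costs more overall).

desktop PC: €0.00 + (280/1000) kW × 1500 h × €0.27 = €0.00 + €113.4 = €113.4
mini PC: €445.52 + (18/1000) kW × 1500 h × €0.27 = €445.52 + €7.29 = €452.81
Saving = €113.4 − €452.81 = −€339.41

-€339.41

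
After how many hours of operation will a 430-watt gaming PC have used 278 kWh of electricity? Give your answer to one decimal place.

Hours = 278 kWh ÷ 0.43 kW = 646.5 h

646.5 h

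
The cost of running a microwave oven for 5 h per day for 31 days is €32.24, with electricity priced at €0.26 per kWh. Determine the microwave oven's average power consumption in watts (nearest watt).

800 W

Energy = €32.24 ÷ €0.26/kWh = 124 kWh
Runtime = 5 h/day × 31 days = 155 h
Power = 124 kWh ÷ 155 h = 0.8 kW = 800 W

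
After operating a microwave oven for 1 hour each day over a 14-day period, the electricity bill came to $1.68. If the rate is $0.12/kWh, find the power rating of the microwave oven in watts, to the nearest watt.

Energy = $1.68 ÷ $0.12/kWh = 14 kWh
Runtime = 1 h/day × 14 days = 14 h
Power = 14 kWh ÷ 14 h = 1 kW = 1000 W

1000 W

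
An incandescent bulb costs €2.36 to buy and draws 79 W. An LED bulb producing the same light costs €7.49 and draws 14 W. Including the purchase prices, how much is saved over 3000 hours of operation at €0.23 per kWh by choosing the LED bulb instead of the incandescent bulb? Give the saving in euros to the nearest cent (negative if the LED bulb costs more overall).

incandescent bulb: €2.36 + (79/1000) kW × 3000 h × €0.23 = €2.36 + €54.51 = €56.87
LED bulb: €7.49 + (14/1000) kW × 3000 h × €0.23 = €7.49 + €9.66 = €17.15
Saving = €56.87 − €17.15 = €39.72

€39.72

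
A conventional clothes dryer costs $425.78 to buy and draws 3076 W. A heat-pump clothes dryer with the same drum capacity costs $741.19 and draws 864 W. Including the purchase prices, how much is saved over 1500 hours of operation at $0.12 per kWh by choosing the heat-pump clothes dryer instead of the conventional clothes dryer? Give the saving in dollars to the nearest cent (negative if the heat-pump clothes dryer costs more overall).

conventional clothes dryer: $425.78 + (3076/1000) kW × 1500 h × $0.12 = $425.78 + $553.68 = $979.46
heat-pump clothes dryer: $741.19 + (864/1000) kW × 1500 h × $0.12 = $741.19 + $155.52 = $896.71
Saving = $979.46 − $896.71 = $82.75

$82.75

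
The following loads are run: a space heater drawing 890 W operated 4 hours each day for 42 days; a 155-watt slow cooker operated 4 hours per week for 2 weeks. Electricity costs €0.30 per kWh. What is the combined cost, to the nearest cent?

space heater: Runtime = 4 h/day × 42 days = 168 h
space heater: 0.89 kW × 168 h = 149.52 kWh
slow cooker: Runtime = 4 h/week × 2 weeks = 8 h
slow cooker: 0.155 kW × 8 h = 1.24 kWh
Total energy = 150.76 kWh
Cost = 150.76 × €0.30 = €45.23

€45.23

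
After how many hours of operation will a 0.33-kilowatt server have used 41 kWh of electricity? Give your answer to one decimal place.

Hours = 41 kWh ÷ 0.33 kW = 124.2 h

124.2 h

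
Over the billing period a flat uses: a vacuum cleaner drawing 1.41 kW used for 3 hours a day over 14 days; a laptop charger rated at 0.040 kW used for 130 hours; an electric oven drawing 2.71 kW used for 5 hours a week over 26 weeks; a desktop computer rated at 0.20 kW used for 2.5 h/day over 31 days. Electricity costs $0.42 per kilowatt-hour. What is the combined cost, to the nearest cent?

$181.53

vacuum cleaner: Runtime = 3 h/day × 14 days = 42 h
vacuum cleaner: 1.41 kW × 42 h = 59.22 kWh
laptop charger: 0.04 kW × 130 h = 5.2 kWh
electric oven: Runtime = 5 h/week × 26 weeks = 130 h
electric oven: 2.71 kW × 130 h = 352.3 kWh
desktop computer: Runtime = 2.5 h/day × 31 days = 77.5 h
desktop computer: 0.2 kW × 77.5 h = 15.5 kWh
Total energy = 432.22 kWh
Cost = 432.22 × $0.42 = $181.53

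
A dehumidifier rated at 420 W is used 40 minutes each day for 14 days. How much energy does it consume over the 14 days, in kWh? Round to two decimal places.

Runtime = 40 min × 14 = 560 min = 9.333333… h
Energy = 0.42 kW × 9.333333… h = 3.92 kWh

3.92 kWh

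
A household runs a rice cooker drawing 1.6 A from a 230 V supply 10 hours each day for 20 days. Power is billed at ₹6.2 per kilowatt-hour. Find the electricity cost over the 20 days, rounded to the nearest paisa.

₹456.32

Power = 1.6 A × 230 V = 368 W = 0.368 kW
Runtime = 10 h/day × 20 days = 200 h
Energy = 0.368 kW × 200 h = 73.6 kWh
Cost = 73.6 kWh × ₹6.2/kWh = ₹456.32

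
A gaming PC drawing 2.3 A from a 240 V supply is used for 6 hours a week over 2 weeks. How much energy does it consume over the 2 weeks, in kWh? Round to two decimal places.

6.62 kWh

Power = 2.3 A × 240 V = 552 W = 0.552 kW
Runtime = 6 h/week × 2 weeks = 12 h
Energy = 0.552 kW × 12 h = 6.624 kWh ≈ 6.62 kWh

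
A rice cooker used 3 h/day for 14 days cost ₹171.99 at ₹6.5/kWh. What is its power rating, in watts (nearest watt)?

630 W

Energy = ₹171.99 ÷ ₹6.5/kWh = 26.46 kWh
Runtime = 3 h/day × 14 days = 42 h
Power = 26.46 kWh ÷ 42 h = 0.63 kW = 630 W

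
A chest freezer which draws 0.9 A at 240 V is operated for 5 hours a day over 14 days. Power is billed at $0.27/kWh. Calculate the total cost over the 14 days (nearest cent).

Power = 0.9 A × 240 V = 216 W = 0.216 kW
Runtime = 5 h/day × 14 days = 70 h
Energy = 0.216 kW × 70 h = 15.12 kWh
Cost = 15.12 kWh × $0.27/kWh = $4.08

$4.08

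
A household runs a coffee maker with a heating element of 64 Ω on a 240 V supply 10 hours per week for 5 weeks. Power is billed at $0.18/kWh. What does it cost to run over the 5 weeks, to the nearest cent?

Power = V²/R = 240²/64 = 900 W = 0.9 kW
Runtime = 10 h/week × 5 weeks = 50 h
Energy = 0.9 kW × 50 h = 45 kWh
Cost = 45 kWh × $0.18/kWh = $8.10

$8.10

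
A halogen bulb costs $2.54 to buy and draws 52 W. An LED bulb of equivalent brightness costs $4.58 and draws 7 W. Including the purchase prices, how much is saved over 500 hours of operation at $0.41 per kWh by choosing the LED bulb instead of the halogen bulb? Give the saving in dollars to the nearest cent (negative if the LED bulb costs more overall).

halogen bulb: $2.54 + (52/1000) kW × 500 h × $0.41 = $2.54 + $10.66 = $13.2
LED bulb: $4.58 + (7/1000) kW × 500 h × $0.41 = $4.58 + $1.435 = $6.015
Saving = $13.2 − $6.015 = $7.185 → $7.19

$7.19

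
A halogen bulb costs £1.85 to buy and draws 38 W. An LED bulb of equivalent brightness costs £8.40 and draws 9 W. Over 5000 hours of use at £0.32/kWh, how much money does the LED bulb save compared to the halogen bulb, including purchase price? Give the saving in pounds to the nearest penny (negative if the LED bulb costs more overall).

halogen bulb: £1.85 + (38/1000) kW × 5000 h × £0.32 = £1.85 + £60.8 = £62.65
LED bulb: £8.40 + (9/1000) kW × 5000 h × £0.32 = £8.40 + £14.4 = £22.8
Saving = £62.65 − £22.8 = £39.85

£39.85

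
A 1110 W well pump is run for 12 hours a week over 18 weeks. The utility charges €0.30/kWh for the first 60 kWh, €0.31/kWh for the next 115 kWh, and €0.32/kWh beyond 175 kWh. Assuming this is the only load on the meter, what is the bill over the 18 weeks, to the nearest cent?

Runtime = 12 h/week × 18 weeks = 216 h
Energy = 1.11 kW × 216 h = 239.76 kWh
Tier 1 (0–60 kWh): 60 × €0.30 = €18
Tier 2 (60–175 kWh): 115 × €0.31 = €35.65
Above 175 kWh: 64.76 × €0.32 = €20.7232
Bill = €74.37

€74.37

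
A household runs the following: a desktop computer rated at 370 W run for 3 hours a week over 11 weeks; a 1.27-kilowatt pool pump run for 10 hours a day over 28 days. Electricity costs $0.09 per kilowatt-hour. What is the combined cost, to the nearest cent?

desktop computer: Runtime = 3 h/week × 11 weeks = 33 h
desktop computer: 0.37 kW × 33 h = 12.21 kWh
pool pump: Runtime = 10 h/day × 28 days = 280 h
pool pump: 1.27 kW × 280 h = 355.6 kWh
Total energy = 367.81 kWh
Cost = 367.81 × $0.09 = $33.10

$33.10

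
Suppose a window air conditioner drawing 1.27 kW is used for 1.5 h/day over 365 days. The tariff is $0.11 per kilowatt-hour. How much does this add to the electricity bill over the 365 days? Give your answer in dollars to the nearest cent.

Runtime = 1.5 h/day × 365 days = 547.5 h
Energy = 1.27 kW × 547.5 h = 695.325 kWh
Cost = 695.325 kWh × $0.11/kWh = $76.49

$76.49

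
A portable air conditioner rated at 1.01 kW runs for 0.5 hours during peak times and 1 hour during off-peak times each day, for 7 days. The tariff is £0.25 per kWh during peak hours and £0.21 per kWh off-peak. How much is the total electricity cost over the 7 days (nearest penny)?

Peak energy = 1.01 kW × 0.5 h × 7 = 3.535 kWh
Off-peak energy = 1.01 kW × 1 h × 7 = 7.07 kWh
Cost = 3.535 × £0.25 + 7.07 × £0.21 = £0.88375 + £1.4847 = £2.37

£2.37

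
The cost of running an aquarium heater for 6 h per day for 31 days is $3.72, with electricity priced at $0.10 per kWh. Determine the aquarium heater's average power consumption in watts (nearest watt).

Energy = $3.72 ÷ $0.10/kWh = 37.2 kWh
Runtime = 6 h/day × 31 days = 186 h
Power = 37.2 kWh ÷ 186 h = 0.2 kW = 200 W

200 W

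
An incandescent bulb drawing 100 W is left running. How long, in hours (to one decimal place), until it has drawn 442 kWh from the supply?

Hours = 442 kWh ÷ 0.1 kW = 4420.0 h

4420.0 h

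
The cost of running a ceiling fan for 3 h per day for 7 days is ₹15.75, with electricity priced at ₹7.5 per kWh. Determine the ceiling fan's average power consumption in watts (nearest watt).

Energy = ₹15.75 ÷ ₹7.5/kWh = 2.1 kWh
Runtime = 3 h/day × 7 days = 21 h
Power = 2.1 kWh ÷ 21 h = 0.1 kW = 100 W

100 W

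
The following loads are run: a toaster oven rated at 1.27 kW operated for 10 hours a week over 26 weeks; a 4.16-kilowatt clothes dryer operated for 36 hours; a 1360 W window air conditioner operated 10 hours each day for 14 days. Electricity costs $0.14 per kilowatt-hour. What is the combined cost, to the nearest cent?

$93.85

toaster oven: Runtime = 10 h/week × 26 weeks = 260 h
toaster oven: 1.27 kW × 260 h = 330.2 kWh
clothes dryer: 4.16 kW × 36 h = 149.76 kWh
window air conditioner: Runtime = 10 h/day × 14 days = 140 h
window air conditioner: 1.36 kW × 140 h = 190.4 kWh
Total energy = 670.36 kWh
Cost = 670.36 × $0.14 = $93.85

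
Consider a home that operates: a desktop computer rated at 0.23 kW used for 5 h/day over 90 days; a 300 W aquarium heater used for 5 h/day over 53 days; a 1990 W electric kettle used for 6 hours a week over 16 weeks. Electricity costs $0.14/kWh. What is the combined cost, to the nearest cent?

$52.37

desktop computer: Runtime = 5 h/day × 90 days = 450 h
desktop computer: 0.23 kW × 450 h = 103.5 kWh
aquarium heater: Runtime = 5 h/day × 53 days = 265 h
aquarium heater: 0.3 kW × 265 h = 79.5 kWh
electric kettle: Runtime = 6 h/week × 16 weeks = 96 h
electric kettle: 1.99 kW × 96 h = 191.04 kWh
Total energy = 374.04 kWh
Cost = 374.04 × $0.14 = $52.37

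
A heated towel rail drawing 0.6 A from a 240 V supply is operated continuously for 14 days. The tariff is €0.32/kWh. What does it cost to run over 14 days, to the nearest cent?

Power = 0.6 A × 240 V = 144 W = 0.144 kW
Runtime = 24 h × 14 = 336 h
Energy = 0.144 kW × 336 h = 48.384 kWh
Cost = 48.384 kWh × €0.32/kWh = €15.48

€15.48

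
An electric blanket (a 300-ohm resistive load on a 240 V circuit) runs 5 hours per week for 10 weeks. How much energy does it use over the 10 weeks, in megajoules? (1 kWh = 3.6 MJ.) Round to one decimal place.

Power = V²/R = 240²/300 = 192 W = 0.192 kW
Runtime = 5 h/week × 10 weeks = 50 h
Energy = 0.192 kW × 50 h = 9.6 kWh
= 9.6 × 3.6 MJ = 34.6 MJ

34.6 MJ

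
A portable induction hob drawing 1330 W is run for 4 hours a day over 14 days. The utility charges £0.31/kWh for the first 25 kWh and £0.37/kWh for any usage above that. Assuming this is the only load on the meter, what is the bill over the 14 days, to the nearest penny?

Runtime = 4 h/day × 14 days = 56 h
Energy = 1.33 kW × 56 h = 74.48 kWh
Tier 1 (0–25 kWh): 25 × £0.31 = £7.75
Above 25 kWh: 49.48 × £0.37 = £18.3076
Bill = £26.06

£26.06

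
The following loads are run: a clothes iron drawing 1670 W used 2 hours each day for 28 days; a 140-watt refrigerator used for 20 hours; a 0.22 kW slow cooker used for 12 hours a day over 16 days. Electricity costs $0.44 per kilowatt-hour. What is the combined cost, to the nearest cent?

clothes iron: Runtime = 2 h/day × 28 days = 56 h
clothes iron: 1.67 kW × 56 h = 93.52 kWh
refrigerator: 0.14 kW × 20 h = 2.8 kWh
slow cooker: Runtime = 12 h/day × 16 days = 192 h
slow cooker: 0.22 kW × 192 h = 42.24 kWh
Total energy = 138.56 kWh
Cost = 138.56 × $0.44 = $60.97

$60.97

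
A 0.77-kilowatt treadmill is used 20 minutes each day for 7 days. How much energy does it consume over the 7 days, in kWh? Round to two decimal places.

1.80 kWh

Runtime = 20 min × 7 = 140 min = 2.333333… h
Energy = 0.77 kW × 2.333333… h = 1.796666… kWh ≈ 1.80 kWh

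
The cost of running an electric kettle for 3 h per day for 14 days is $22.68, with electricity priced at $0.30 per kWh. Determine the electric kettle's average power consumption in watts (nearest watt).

1800 W

Energy = $22.68 ÷ $0.30/kWh = 75.6 kWh
Runtime = 3 h/day × 14 days = 42 h
Power = 75.6 kWh ÷ 42 h = 1.8 kW = 1800 W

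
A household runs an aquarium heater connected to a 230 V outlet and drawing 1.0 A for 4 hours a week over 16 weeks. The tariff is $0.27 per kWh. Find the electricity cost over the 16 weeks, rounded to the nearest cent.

Power = 1.0 A × 230 V = 230 W = 0.23 kW
Runtime = 4 h/week × 16 weeks = 64 h
Energy = 0.23 kW × 64 h = 14.72 kWh
Cost = 14.72 kWh × $0.27/kWh = $3.97

$3.97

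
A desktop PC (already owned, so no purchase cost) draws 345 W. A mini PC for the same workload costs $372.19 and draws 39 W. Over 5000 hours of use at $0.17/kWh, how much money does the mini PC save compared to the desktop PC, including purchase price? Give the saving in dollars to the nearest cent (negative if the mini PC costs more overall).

-$112.09

desktop PC: $0.00 + (345/1000) kW × 5000 h × $0.17 = $0.00 + $293.25 = $293.25
mini PC: $372.19 + (39/1000) kW × 5000 h × $0.17 = $372.19 + $33.15 = $405.34
Saving = $293.25 − $405.34 = −$112.09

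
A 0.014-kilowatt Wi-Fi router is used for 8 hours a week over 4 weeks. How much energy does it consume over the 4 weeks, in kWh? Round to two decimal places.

0.45 kWh

Runtime = 8 h/week × 4 weeks = 32 h
Energy = 0.014 kW × 32 h = 0.448 kWh ≈ 0.45 kWh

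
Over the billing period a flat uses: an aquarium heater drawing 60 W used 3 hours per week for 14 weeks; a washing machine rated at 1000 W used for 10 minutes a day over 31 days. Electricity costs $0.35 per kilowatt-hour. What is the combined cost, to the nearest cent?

$2.69

aquarium heater: Runtime = 3 h/week × 14 weeks = 42 h
aquarium heater: 0.06 kW × 42 h = 2.52 kWh
washing machine: Runtime = 10 min × 31 = 310 min = 5.166666… h
washing machine: 1 kW × 5.166666… h = 5.166666… kWh
Total energy = 7.686666… kWh
Cost = 7.686666… × $0.35 = $2.69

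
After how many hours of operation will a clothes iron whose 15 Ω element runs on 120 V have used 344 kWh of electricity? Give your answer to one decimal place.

358.3 h

Power = V²/R = 120²/15 = 960 W = 0.96 kW
Hours = 344 kWh ÷ 0.96 kW = 358.3 h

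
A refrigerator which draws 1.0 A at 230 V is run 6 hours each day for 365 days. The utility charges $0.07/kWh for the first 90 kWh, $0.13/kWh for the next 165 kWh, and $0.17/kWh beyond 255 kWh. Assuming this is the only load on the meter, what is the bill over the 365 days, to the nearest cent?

Power = 1.0 A × 230 V = 230 W = 0.23 kW
Runtime = 6 h/day × 365 days = 2190 h
Energy = 0.23 kW × 2190 h = 503.7 kWh
Tier 1 (0–90 kWh): 90 × $0.07 = $6.3
Tier 2 (90–255 kWh): 165 × $0.13 = $21.45
Above 255 kWh: 248.7 × $0.17 = $42.279
Bill = $70.03

$70.03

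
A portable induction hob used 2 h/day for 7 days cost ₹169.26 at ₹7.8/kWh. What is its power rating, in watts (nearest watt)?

1550 W

Energy = ₹169.26 ÷ ₹7.8/kWh = 21.7 kWh
Runtime = 2 h/day × 7 days = 14 h
Power = 21.7 kWh ÷ 14 h = 1.55 kW = 1550 W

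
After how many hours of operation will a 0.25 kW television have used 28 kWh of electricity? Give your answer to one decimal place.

112.0 h

Hours = 28 kWh ÷ 0.25 kW = 112.0 h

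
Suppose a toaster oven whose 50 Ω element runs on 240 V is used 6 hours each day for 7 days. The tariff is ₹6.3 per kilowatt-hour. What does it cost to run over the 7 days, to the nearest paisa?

Power = V²/R = 240²/50 = 1152 W = 1.152 kW
Runtime = 6 h/day × 7 days = 42 h
Energy = 1.152 kW × 42 h = 48.384 kWh
Cost = 48.384 kWh × ₹6.3/kWh = ₹304.82

₹304.82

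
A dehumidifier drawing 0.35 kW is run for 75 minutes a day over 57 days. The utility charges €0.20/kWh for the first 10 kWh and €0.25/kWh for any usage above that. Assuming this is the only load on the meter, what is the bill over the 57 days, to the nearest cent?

€5.73

Runtime = 75 min × 57 = 4275 min = 71.25 h
Energy = 0.35 kW × 71.25 h = 24.9375 kWh
Tier 1 (0–10 kWh): 10 × €0.20 = €2
Above 10 kWh: 14.9375 × €0.25 = €3.734375
Bill = €5.73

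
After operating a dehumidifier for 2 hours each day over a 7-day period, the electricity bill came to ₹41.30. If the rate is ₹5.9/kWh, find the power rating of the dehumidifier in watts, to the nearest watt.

Energy = ₹41.30 ÷ ₹5.9/kWh = 7 kWh
Runtime = 2 h/day × 7 days = 14 h
Power = 7 kWh ÷ 14 h = 0.5 kW = 500 W

500 W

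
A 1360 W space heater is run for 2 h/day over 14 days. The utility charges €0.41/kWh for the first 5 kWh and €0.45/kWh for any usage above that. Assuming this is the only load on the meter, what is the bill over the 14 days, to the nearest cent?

Runtime = 2 h/day × 14 days = 28 h
Energy = 1.36 kW × 28 h = 38.08 kWh
Tier 1 (0–5 kWh): 5 × €0.41 = €2.05
Above 5 kWh: 33.08 × €0.45 = €14.886
Bill = €16.94

€16.94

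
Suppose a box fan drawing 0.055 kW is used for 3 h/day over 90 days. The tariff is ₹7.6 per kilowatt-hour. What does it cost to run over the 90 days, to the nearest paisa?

Runtime = 3 h/day × 90 days = 270 h
Energy = 0.055 kW × 270 h = 14.85 kWh
Cost = 14.85 kWh × ₹7.6/kWh = ₹112.86

₹112.86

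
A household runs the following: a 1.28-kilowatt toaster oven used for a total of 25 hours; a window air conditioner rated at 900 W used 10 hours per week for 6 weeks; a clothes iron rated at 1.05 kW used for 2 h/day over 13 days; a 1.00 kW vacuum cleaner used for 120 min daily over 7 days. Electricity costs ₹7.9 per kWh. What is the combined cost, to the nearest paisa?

toaster oven: 1.28 kW × 25 h = 32 kWh
window air conditioner: Runtime = 10 h/week × 6 weeks = 60 h
window air conditioner: 0.9 kW × 60 h = 54 kWh
clothes iron: Runtime = 2 h/day × 13 days = 26 h
clothes iron: 1.05 kW × 26 h = 27.3 kWh
vacuum cleaner: Runtime = 120 min × 7 = 840 min = 14 h
vacuum cleaner: 1 kW × 14 h = 14 kWh
Total energy = 127.3 kWh
Cost = 127.3 × ₹7.9 = ₹1005.67

₹1005.67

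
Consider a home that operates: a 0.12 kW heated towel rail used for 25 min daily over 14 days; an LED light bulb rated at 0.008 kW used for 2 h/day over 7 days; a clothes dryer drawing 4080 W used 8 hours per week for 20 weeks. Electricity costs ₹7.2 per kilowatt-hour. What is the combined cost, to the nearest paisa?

heated towel rail: Runtime = 25 min × 14 = 350 min = 5.833333… h
heated towel rail: 0.12 kW × 5.833333… h = 0.7 kWh
LED light bulb: Runtime = 2 h/day × 7 days = 14 h
LED light bulb: 0.008 kW × 14 h = 0.112 kWh
clothes dryer: Runtime = 8 h/week × 20 weeks = 160 h
clothes dryer: 4.08 kW × 160 h = 652.8 kWh
Total energy = 653.612 kWh
Cost = 653.612 × ₹7.2 = ₹4706.01

₹4706.01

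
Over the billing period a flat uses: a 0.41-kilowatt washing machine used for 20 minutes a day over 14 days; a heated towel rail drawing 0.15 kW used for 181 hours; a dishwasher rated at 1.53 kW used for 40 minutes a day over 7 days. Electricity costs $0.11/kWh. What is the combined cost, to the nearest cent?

washing machine: Runtime = 20 min × 14 = 280 min = 4.666666… h
washing machine: 0.41 kW × 4.666666… h = 1.913333… kWh
heated towel rail: 0.15 kW × 181 h = 27.15 kWh
dishwasher: Runtime = 40 min × 7 = 280 min = 4.666666… h
dishwasher: 1.53 kW × 4.666666… h = 7.14 kWh
Total energy = 36.203333… kWh
Cost = 36.203333… × $0.11 = $3.98

$3.98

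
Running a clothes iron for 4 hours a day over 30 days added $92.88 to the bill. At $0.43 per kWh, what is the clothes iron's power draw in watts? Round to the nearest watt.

Energy = $92.88 ÷ $0.43/kWh = 216 kWh
Runtime = 4 h/day × 30 days = 120 h
Power = 216 kWh ÷ 120 h = 1.8 kW = 1800 W

1800 W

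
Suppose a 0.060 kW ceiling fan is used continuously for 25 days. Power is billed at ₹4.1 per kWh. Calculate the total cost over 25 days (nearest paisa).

Runtime = 24 h × 25 = 600 h
Energy = 0.06 kW × 600 h = 36 kWh
Cost = 36 kWh × ₹4.1/kWh = ₹147.60

₹147.60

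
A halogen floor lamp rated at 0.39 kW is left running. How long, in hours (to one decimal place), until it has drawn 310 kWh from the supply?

Hours = 310 kWh ÷ 0.39 kW = 794.9 h

794.9 h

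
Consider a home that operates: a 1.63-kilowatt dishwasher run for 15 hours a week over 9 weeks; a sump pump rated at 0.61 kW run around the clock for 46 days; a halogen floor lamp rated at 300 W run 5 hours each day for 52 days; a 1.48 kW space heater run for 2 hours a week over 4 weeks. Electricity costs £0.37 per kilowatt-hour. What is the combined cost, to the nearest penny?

dishwasher: Runtime = 15 h/week × 9 weeks = 135 h
dishwasher: 1.63 kW × 135 h = 220.05 kWh
sump pump: Runtime = 24 h × 46 = 1104 h
sump pump: 0.61 kW × 1104 h = 673.44 kWh
halogen floor lamp: Runtime = 5 h/day × 52 days = 260 h
halogen floor lamp: 0.3 kW × 260 h = 78 kWh
space heater: Runtime = 2 h/week × 4 weeks = 8 h
space heater: 1.48 kW × 8 h = 11.84 kWh
Total energy = 983.33 kWh
Cost = 983.33 × £0.37 = £363.83

£363.83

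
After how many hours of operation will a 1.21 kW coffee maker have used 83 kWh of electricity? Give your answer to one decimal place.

68.6 h

Hours = 83 kWh ÷ 1.21 kW = 68.6 h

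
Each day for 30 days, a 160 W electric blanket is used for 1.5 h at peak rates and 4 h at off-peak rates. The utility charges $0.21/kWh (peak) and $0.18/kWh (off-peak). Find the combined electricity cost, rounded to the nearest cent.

Peak energy = 0.16 kW × 1.5 h × 30 = 7.2 kWh
Off-peak energy = 0.16 kW × 4 h × 30 = 19.2 kWh
Cost = 7.2 × $0.21 + 19.2 × $0.18 = $1.512 + $3.456 = $4.97

$4.97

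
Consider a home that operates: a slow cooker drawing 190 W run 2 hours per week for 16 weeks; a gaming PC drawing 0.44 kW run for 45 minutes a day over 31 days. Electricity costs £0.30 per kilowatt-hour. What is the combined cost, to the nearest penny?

slow cooker: Runtime = 2 h/week × 16 weeks = 32 h
slow cooker: 0.19 kW × 32 h = 6.08 kWh
gaming PC: Runtime = 45 min × 31 = 1395 min = 23.25 h
gaming PC: 0.44 kW × 23.25 h = 10.23 kWh
Total energy = 16.31 kWh
Cost = 16.31 × £0.30 = £4.89

£4.89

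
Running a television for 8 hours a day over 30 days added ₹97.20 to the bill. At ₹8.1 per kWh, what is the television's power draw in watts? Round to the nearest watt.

Energy = ₹97.20 ÷ ₹8.1/kWh = 12 kWh
Runtime = 8 h/day × 30 days = 240 h
Power = 12 kWh ÷ 240 h = 0.05 kW = 50 W

50 W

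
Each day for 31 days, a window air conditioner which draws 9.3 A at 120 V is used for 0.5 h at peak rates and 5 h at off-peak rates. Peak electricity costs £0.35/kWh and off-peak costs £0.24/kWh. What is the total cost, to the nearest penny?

£47.57

Power = 9.3 A × 120 V = 1116 W = 1.116 kW
Peak energy = 1.116 kW × 0.5 h × 31 = 17.298 kWh
Off-peak energy = 1.116 kW × 5 h × 31 = 172.98 kWh
Cost = 17.298 × £0.35 + 172.98 × £0.24 = £6.0543 + £41.5152 = £47.57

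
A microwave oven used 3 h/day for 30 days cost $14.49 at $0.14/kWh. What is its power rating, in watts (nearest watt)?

1150 W

Energy = $14.49 ÷ $0.14/kWh = 103.5 kWh
Runtime = 3 h/day × 30 days = 90 h
Power = 103.5 kWh ÷ 90 h = 1.15 kW = 1150 W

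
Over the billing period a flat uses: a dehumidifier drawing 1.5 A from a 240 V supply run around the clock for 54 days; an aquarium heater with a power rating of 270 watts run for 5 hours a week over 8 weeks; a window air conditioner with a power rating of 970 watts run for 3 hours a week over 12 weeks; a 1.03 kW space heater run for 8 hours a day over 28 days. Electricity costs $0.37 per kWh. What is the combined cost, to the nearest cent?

$274.91

dehumidifier: Power = 1.5 A × 240 V = 360 W = 0.36 kW
dehumidifier: Runtime = 24 h × 54 = 1296 h
dehumidifier: 0.36 kW × 1296 h = 466.56 kWh
aquarium heater: Runtime = 5 h/week × 8 weeks = 40 h
aquarium heater: 0.27 kW × 40 h = 10.8 kWh
window air conditioner: Runtime = 3 h/week × 12 weeks = 36 h
window air conditioner: 0.97 kW × 36 h = 34.92 kWh
space heater: Runtime = 8 h/day × 28 days = 224 h
space heater: 1.03 kW × 224 h = 230.72 kWh
Total energy = 743 kWh
Cost = 743 × $0.37 = $274.91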